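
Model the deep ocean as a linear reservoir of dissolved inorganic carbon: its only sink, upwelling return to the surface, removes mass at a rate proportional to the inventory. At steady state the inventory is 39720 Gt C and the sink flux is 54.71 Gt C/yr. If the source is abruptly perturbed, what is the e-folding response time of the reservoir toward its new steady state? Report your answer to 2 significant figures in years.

For a linear reservoir the response time equals the residence time τ = M/F.
τ = 39720 / 54.71 = 726.0 yr.

730 yr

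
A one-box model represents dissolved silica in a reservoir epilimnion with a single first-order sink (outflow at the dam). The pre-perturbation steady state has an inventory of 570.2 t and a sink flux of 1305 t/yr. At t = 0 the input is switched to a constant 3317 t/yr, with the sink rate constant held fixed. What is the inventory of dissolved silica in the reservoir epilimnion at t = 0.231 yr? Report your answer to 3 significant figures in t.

931 t

Residence time τ = M₀/F₀ = 0.4369 yr. The eventual steady state is M_∞ = M₀·(F₁/F₀) = 570.2 × 3317/1305 = 1449.3 t.
The anomaly ΔM(t) = M(t) − M_∞ decays as ΔM₀·e^(−t/τ) with ΔM₀ = 570.2 − 1449.3 = −879.1 t.
At t = 0.231 yr, e^(−t/τ) = e^(−0.5287) = 0.5894, so ΔM = −518.1 t and M = 1449.3 − 518.1 = 931.18 t.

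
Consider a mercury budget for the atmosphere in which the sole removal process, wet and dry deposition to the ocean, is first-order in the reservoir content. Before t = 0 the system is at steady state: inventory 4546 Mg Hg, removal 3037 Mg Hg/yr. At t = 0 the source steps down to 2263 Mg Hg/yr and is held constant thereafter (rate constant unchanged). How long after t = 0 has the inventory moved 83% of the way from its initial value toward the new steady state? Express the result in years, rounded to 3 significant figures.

τ = M₀/F₀ = 4546/3037 = 1.497 yr.
The remaining gap fraction is e^(−t/τ); 83% covered ⇒ e^(−t/τ) = 0.170.
t = −τ ln(0.170) = 1.497 × 1.772 = 2.652 yr.

2.65 yr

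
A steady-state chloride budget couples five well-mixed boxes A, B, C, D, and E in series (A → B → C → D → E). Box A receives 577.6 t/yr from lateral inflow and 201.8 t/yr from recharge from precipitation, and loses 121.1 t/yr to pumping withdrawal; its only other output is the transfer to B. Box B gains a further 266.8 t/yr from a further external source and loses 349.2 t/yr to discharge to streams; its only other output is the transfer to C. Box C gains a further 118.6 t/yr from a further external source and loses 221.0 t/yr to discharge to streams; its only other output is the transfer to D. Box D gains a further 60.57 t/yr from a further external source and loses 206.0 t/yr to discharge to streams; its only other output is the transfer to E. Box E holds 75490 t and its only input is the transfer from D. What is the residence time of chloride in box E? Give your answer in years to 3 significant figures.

230 yr

Box A: F(A→B) = (577.6 + 201.8) − 121.1 = 658.30 t/yr.
Box B: F(B→C) = (658.30 + 266.8) − 349.2 = 575.90 t/yr.
Box C: F(C→D) = (575.90 + 118.6) − 221.0 = 473.50 t/yr.
Box D: F(D→E) = (473.50 + 60.57) − 206.0 = 328.07 t/yr.
Box E throughput = its input = 328.07 t/yr; τ = 75490 / 328.07 = 230.1 yr.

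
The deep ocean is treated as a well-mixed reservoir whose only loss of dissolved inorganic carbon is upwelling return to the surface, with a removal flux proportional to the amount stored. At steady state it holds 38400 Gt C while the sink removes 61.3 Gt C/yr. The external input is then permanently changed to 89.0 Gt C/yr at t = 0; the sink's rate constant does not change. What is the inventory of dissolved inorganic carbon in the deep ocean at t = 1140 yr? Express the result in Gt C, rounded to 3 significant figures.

52900 Gt C

Residence time τ = M₀/F₀ = 626.4 yr. The eventual steady state is M_∞ = M₀·(F₁/F₀) = 38400 × 89.0/61.3 = 55752 Gt C.
The anomaly ΔM(t) = M(t) − M_∞ decays as ΔM₀·e^(−t/τ) with ΔM₀ = 38400 − 55752 = −17350 Gt C.
At t = 1140 yr, e^(−t/τ) = e^(−1.820) = 0.1621, so ΔM = −2812 Gt C and M = 55752 − 2812 = 52940 Gt C.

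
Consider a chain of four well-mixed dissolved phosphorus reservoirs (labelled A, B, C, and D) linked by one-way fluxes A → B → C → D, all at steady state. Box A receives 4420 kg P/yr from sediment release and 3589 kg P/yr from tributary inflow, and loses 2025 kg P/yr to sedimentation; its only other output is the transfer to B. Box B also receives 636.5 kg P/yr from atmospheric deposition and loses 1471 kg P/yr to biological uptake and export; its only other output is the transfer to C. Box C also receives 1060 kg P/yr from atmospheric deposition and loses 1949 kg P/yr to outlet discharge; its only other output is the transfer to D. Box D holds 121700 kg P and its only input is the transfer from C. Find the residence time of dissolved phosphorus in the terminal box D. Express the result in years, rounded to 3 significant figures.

Box A: F(A→B) = (4420 + 3589) − 2025 = 5984.0 kg P/yr.
Box B: F(B→C) = (5984.0 + 636.5) − 1471 = 5149.5 kg P/yr.
Box C: F(C→D) = (5149.5 + 1060) − 1949 = 4260.5 kg P/yr.
Box D throughput = its input = 4260.5 kg P/yr; τ = 121700 / 4260.5 = 28.56 yr.

28.6 yr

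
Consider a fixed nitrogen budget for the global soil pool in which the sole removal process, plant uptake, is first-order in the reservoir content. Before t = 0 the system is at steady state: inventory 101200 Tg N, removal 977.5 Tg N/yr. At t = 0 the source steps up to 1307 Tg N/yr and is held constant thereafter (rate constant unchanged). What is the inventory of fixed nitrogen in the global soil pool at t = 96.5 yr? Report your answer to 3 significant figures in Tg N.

122000 Tg N

τ = M₀/F₀ = 101200/977.5 = 103.5 yr; rate constant k = 1/τ.
New steady state M_∞ = F₁/k = F₁·τ = 1307 × 103.5 = 135310 Tg N.
M(t) = M_∞ + (M₀ − M_∞)·e^(−t/τ); t/τ = 96.5/103.5 = 0.9321, so e^(−t/τ) = 0.3937.
M(t) = 135310 − 34110 × 0.3937 = 121880 Tg N.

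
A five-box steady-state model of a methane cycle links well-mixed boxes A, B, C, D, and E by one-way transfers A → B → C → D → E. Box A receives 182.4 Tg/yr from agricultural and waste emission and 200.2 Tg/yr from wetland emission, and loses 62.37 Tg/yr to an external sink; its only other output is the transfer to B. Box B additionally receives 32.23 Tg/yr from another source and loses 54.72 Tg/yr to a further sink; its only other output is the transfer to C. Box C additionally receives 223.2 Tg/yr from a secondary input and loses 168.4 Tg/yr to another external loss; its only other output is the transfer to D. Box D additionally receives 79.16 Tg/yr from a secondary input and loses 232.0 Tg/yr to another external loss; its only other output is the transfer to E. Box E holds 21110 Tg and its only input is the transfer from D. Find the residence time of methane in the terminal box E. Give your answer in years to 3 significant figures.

Box A: F(A→B) = (182.4 + 200.2) − 62.37 = 320.23 Tg/yr.
Box B: F(B→C) = (320.23 + 32.23) − 54.72 = 297.74 Tg/yr.
Box C: F(C→D) = (297.74 + 223.2) − 168.4 = 352.54 Tg/yr.
Box D: F(D→E) = (352.54 + 79.16) − 232.0 = 199.70 Tg/yr.
Box E throughput = its input = 199.70 Tg/yr; τ = 21110 / 199.70 = 105.7 yr.

106 yr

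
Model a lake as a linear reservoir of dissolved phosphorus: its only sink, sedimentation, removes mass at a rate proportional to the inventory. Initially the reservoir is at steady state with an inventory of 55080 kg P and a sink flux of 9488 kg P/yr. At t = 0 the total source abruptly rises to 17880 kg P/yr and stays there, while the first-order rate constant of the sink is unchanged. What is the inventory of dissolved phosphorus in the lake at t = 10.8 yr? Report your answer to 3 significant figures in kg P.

The sink rate constant is k = F₀/M₀ = 9488/55080 = 0.1723 yr⁻¹.
Solving dM/dt = F₁ − kM with M(0) = M₀ gives M(t) = F₁/k + (M₀ − F₁/k)·e^(−kt).
F₁/k = 17880/0.1723 = 103800 kg P; kt = 0.1723 × 10.8 = 1.860, e^(−kt) = 0.1556.
M(10.8) = 103800 + (55080 − 103800) × 0.1556 = 103800 − 7581 = 96216 kg P.

96200 kg P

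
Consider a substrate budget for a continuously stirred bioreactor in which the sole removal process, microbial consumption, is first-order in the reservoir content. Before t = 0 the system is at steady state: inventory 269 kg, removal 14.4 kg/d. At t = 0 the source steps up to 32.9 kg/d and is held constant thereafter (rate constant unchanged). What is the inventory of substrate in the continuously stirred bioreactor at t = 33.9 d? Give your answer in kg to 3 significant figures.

The sink rate constant is k = F₀/M₀ = 14.4/269 = 0.05353 d⁻¹.
Solving dM/dt = F₁ − kM with M(0) = M₀ gives M(t) = F₁/k + (M₀ − F₁/k)·e^(−kt).
F₁/k = 32.9/0.05353 = 614.59 kg; kt = 0.05353 × 33.9 = 1.815, e^(−kt) = 0.1629.
M(33.9) = 614.59 + (269 − 614.59) × 0.1629 = 614.59 − 56.29 = 558.30 kg.

558 kg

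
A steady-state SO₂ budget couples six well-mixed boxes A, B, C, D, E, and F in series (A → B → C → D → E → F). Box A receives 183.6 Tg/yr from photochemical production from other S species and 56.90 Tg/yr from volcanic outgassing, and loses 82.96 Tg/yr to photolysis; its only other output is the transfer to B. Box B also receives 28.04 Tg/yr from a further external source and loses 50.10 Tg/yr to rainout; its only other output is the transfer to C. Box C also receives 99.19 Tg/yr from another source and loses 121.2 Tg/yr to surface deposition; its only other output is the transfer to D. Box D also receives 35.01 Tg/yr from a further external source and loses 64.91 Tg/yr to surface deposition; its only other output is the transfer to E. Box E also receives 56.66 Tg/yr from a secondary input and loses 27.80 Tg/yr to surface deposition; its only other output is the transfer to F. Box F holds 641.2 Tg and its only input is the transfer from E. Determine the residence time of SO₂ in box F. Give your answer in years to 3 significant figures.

5.70 yr

Box A: F(A→B) = (183.6 + 56.90) − 82.96 = 157.54 Tg/yr.
Box B: F(B→C) = (157.54 + 28.04) − 50.10 = 135.48 Tg/yr.
Box C: F(C→D) = (135.48 + 99.19) − 121.2 = 113.47 Tg/yr.
Box D: F(D→E) = (113.47 + 35.01) − 64.91 = 83.570 Tg/yr.
Box E: F(E→F) = (83.570 + 56.66) − 27.80 = 112.43 Tg/yr.
Box F throughput = its input = 112.43 Tg/yr; τ = 641.2 / 112.43 = 5.703 yr.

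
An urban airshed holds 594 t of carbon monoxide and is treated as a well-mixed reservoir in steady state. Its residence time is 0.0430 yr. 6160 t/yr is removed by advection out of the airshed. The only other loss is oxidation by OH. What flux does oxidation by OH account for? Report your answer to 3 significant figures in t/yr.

7650 t/yr

Total removal F = M/τ = 594 / 0.0430 = 13810 t/yr.
Oxidation by OH = F − (6160) = 13810 − 6160 = 7654 t/yr.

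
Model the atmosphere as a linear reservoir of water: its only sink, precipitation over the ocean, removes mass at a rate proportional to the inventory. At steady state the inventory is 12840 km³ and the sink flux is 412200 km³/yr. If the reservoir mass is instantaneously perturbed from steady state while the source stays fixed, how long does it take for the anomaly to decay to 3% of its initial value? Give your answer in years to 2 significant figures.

0.11 yr

For a linear reservoir the anomaly decays as exp(−t/τ) with τ = M/F = 12840/412200 = 0.03115 yr.
exp(−t/τ) = 0.03 ⇒ t = −τ ln(0.03) = 0.03115 × 3.507 = 0.1092 yr.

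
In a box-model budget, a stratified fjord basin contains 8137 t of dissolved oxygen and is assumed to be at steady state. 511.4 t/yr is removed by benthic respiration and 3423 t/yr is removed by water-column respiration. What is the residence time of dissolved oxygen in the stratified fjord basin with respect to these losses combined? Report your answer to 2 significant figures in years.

Total removal = 511.4 + 3423 = 3934.4 t/yr.
τ = M / ΣF_out = 8137 / 3934.4 = 2.068 yr.

2.1 yr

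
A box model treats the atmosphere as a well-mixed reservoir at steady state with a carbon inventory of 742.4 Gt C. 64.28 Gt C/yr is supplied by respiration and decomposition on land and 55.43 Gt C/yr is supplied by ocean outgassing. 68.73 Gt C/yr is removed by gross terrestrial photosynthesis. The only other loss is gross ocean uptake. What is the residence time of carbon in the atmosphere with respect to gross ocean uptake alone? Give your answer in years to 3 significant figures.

At steady state ΣF_in = ΣF_out.
ΣF_in = 64.28 + 55.43 = 119.71 Gt C/yr.
Gross ocean uptake flux = ΣF_in − (68.73) = 119.71 − 68.73 = 50.98 Gt C/yr.
τ = M / F = 742.4 / 50.98 = 14.56 yr.

14.6 yr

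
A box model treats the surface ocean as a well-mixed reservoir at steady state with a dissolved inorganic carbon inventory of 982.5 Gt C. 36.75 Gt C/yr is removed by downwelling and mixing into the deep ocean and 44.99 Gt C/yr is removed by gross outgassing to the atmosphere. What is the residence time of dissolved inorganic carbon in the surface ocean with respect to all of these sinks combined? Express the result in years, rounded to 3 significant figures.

Total removal flux = 36.75 + 44.99 = 81.740 Gt C/yr.
τ = M / ΣF_out = 982.5 / 81.740 = 12.02 yr.

12.0 yr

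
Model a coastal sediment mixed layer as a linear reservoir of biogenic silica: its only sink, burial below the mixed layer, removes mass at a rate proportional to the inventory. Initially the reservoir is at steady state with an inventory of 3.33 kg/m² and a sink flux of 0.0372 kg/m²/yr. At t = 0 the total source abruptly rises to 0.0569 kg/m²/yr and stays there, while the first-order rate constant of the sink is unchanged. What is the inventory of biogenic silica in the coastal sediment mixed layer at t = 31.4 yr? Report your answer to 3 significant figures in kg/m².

Residence time τ = M₀/F₀ = 89.52 yr. The eventual steady state is M_∞ = M₀·(F₁/F₀) = 3.33 × 0.0569/0.0372 = 5.0935 kg/m².
The anomaly ΔM(t) = M(t) − M_∞ decays as ΔM₀·e^(−t/τ) with ΔM₀ = 3.33 − 5.0935 = −1.763 kg/m².
At t = 31.4 yr, e^(−t/τ) = e^(−0.3508) = 0.7041, so ΔM = −1.242 kg/m² and M = 5.0935 − 1.242 = 3.8517 kg/m².

3.85 kg/m²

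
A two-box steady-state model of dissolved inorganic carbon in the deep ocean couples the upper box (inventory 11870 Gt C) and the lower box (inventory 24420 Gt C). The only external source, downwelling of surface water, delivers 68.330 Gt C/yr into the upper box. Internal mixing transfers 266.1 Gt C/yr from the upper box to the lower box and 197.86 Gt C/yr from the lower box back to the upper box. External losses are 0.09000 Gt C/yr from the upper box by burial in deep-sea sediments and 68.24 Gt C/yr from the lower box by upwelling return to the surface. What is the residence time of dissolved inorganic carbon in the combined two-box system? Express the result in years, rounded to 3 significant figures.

531 yr

For the system as a whole, the A↔B exchange is internal and contributes nothing to the throughput; only the external sinks remove mass.
M_total = 11870 + 24420 = 36290 Gt C.
ΣF_external_out = 0.09000 + 68.24 = 68.330 Gt C/yr.
τ = M_total / ΣF_ext = 36290 / 68.330 = 531.1 yr.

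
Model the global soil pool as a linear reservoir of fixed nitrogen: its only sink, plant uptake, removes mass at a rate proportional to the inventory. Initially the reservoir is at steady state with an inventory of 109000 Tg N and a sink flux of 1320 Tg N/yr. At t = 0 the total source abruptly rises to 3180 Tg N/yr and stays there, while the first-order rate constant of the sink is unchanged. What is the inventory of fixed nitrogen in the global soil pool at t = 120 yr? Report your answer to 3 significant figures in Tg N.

τ = M₀/F₀ = 109000/1320 = 82.58 yr; rate constant k = 1/τ.
New steady state M_∞ = F₁/k = F₁·τ = 3180 × 82.58 = 262590 Tg N.
M(t) = M_∞ + (M₀ − M_∞)·e^(−t/τ); t/τ = 120/82.58 = 1.453, so e^(−t/τ) = 0.2338.
M(t) = 262590 − 153600 × 0.2338 = 226680 Tg N.

227000 Tg N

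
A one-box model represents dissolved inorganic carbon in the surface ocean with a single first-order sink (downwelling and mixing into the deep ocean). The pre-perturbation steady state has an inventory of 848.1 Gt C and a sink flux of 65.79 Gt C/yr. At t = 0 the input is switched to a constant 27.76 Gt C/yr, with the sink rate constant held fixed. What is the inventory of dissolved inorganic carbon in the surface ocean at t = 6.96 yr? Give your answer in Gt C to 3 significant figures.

The sink rate constant is k = F₀/M₀ = 65.79/848.1 = 0.07757 yr⁻¹.
Solving dM/dt = F₁ − kM with M(0) = M₀ gives M(t) = F₁/k + (M₀ − F₁/k)·e^(−kt).
F₁/k = 27.76/0.07757 = 357.85 Gt C; kt = 0.07757 × 6.96 = 0.5399, e^(−kt) = 0.5828.
M(6.96) = 357.85 + (848.1 − 357.85) × 0.5828 = 357.85 + 285.7 = 643.57 Gt C.

644 Gt C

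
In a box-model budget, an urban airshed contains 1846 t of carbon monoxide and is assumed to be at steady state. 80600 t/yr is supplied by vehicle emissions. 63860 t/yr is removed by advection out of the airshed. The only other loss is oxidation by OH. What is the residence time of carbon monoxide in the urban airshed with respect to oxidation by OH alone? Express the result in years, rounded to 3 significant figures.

At steady state ΣF_in = ΣF_out.
ΣF_in = 80600 t/yr.
Oxidation by OH flux = ΣF_in − (63860) = 80600 − 63860 = 16740 t/yr.
τ = M / F = 1846 / 16740 = 0.1103 yr.

0.110 yr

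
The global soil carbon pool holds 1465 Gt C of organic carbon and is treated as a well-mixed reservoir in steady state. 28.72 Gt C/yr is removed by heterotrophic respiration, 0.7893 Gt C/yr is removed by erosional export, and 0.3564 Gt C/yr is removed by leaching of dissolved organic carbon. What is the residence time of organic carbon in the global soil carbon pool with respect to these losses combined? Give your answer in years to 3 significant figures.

49.1 yr

Total removal = 28.72 + 0.7893 + 0.3564 = 29.866 Gt C/yr.
τ = M / ΣF_out = 1465 / 29.866 = 49.05 yr.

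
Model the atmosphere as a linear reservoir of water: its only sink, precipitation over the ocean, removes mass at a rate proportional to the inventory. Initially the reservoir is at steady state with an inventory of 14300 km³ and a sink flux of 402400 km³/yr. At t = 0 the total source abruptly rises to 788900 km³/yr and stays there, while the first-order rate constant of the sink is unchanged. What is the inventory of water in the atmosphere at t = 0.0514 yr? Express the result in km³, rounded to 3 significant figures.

24800 km³

τ = M₀/F₀ = 14300/402400 = 0.03554 yr; rate constant k = 1/τ.
New steady state M_∞ = F₁/k = F₁·τ = 788900 × 0.03554 = 28035 km³.
M(t) = M_∞ + (M₀ − M_∞)·e^(−t/τ); t/τ = 0.0514/0.03554 = 1.446, so e^(−t/τ) = 0.2354.
M(t) = 28035 − 13730 × 0.2354 = 24801 km³.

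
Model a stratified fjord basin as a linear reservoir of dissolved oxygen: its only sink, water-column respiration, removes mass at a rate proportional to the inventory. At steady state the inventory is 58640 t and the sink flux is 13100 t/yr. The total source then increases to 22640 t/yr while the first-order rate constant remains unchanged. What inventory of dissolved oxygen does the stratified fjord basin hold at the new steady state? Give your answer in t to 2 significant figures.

Rate constant k = F/M = 13100 / 58640 = 0.2234 yr⁻¹.
At the new steady state, source = k·M_new ⇒ M_new = 22640 / 0.2234 = 101300 t.
(Equivalently M_new = M × F_new/F_old = 58640 × 22640/13100.)

100000 t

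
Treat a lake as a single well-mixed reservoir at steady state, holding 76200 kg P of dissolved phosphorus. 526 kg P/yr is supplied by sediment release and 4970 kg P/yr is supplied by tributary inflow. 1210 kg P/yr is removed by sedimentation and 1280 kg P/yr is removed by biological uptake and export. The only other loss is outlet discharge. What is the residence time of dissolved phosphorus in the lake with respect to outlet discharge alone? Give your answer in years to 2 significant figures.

At steady state ΣF_in = ΣF_out.
ΣF_in = 526 + 4970 = 5496.0 kg P/yr.
Outlet discharge flux = ΣF_in − (1210 + 1280) = 5496.0 − 2490 = 3006 kg P/yr.
τ = M / F = 76200 / 3006 = 25.35 yr.

25 yr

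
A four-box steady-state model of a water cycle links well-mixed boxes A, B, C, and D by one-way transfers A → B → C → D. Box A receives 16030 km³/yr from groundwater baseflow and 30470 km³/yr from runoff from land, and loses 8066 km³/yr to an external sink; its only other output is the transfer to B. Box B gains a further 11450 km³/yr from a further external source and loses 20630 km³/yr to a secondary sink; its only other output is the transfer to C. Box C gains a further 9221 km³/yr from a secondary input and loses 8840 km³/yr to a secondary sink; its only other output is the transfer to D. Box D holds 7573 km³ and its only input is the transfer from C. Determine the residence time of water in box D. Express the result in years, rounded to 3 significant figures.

0.256 yr

Box A: F(A→B) = (16030 + 30470) − 8066 = 38434 km³/yr.
Box B: F(B→C) = (38434 + 11450) − 20630 = 29254 km³/yr.
Box C: F(C→D) = (29254 + 9221) − 8840 = 29635 km³/yr.
Box D throughput = its input = 29635 km³/yr; τ = 7573 / 29635 = 0.2555 yr.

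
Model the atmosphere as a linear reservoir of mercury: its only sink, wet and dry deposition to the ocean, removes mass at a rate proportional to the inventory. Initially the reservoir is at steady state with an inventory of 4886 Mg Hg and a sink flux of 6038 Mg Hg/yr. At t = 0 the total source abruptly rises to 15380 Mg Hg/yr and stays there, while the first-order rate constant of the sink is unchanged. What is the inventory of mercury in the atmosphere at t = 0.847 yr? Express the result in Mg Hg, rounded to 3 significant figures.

9790 Mg Hg

Residence time τ = M₀/F₀ = 0.8092 yr. The eventual steady state is M_∞ = M₀·(F₁/F₀) = 4886 × 15380/6038 = 12446 Mg Hg.
The anomaly ΔM(t) = M(t) − M_∞ decays as ΔM₀·e^(−t/τ) with ΔM₀ = 4886 − 12446 = −7560 Mg Hg.
At t = 0.847 yr, e^(−t/τ) = e^(−1.047) = 0.3511, so ΔM = −2654 Mg Hg and M = 12446 − 2654 = 9791.5 Mg Hg.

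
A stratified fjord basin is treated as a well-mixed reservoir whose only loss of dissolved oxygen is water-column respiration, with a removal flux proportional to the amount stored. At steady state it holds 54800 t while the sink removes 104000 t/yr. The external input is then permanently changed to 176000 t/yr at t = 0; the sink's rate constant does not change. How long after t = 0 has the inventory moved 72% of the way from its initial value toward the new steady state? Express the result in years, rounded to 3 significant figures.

τ = M₀/F₀ = 54800/104000 = 0.5269 yr.
The remaining gap fraction is e^(−t/τ); 72% covered ⇒ e^(−t/τ) = 0.280.
t = −τ ln(0.280) = 0.5269 × 1.273 = 0.6708 yr.

0.671 yr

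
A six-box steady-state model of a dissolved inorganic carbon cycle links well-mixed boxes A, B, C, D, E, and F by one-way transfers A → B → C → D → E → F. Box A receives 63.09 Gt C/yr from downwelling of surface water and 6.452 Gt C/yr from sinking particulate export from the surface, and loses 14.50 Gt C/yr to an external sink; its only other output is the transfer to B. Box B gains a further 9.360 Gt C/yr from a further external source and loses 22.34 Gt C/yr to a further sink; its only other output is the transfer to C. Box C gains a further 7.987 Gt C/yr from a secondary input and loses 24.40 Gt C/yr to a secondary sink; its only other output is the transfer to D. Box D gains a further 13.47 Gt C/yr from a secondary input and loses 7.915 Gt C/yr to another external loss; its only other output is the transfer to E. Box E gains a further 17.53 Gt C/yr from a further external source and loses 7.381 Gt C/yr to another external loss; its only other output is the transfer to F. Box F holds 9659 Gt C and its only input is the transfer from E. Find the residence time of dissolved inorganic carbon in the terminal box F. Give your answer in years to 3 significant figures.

234 yr

Box A: F(A→B) = (63.09 + 6.452) − 14.50 = 55.042 Gt C/yr.
Box B: F(B→C) = (55.042 + 9.360) − 22.34 = 42.062 Gt C/yr.
Box C: F(C→D) = (42.062 + 7.987) − 24.40 = 25.649 Gt C/yr.
Box D: F(D→E) = (25.649 + 13.47) − 7.915 = 31.204 Gt C/yr.
Box E: F(E→F) = (31.204 + 17.53) − 7.381 = 41.353 Gt C/yr.
Box F throughput = its input = 41.353 Gt C/yr; τ = 9659 / 41.353 = 233.6 yr.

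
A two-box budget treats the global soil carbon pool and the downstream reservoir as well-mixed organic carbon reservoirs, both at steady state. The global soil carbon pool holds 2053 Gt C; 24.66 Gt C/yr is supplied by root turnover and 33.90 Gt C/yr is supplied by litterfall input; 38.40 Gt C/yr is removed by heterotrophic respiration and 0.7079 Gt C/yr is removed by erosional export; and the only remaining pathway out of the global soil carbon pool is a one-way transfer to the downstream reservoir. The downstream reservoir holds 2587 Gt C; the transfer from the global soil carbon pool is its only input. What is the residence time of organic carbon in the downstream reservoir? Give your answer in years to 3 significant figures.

133 yr

Balance the global soil carbon pool: ΣF_in = 24.66 + 33.90 = 58.560 Gt C/yr.
Transfer to the downstream reservoir = ΣF_in − (38.40 + 0.7079) = 19.452 Gt C/yr.
At steady state the output of the downstream reservoir equals its input, 19.452 Gt C/yr.
τ = M / F = 2587 / 19.452 = 133.0 yr.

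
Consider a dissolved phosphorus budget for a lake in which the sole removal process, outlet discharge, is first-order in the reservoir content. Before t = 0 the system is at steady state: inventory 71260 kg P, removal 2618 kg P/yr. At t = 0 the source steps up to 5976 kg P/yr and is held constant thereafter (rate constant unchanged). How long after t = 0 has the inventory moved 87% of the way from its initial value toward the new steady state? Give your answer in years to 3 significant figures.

55.5 yr

τ = M₀/F₀ = 71260/2618 = 27.22 yr.
The remaining gap fraction is e^(−t/τ); 87% covered ⇒ e^(−t/τ) = 0.130.
t = −τ ln(0.130) = 27.22 × 2.040 = 55.53 yr.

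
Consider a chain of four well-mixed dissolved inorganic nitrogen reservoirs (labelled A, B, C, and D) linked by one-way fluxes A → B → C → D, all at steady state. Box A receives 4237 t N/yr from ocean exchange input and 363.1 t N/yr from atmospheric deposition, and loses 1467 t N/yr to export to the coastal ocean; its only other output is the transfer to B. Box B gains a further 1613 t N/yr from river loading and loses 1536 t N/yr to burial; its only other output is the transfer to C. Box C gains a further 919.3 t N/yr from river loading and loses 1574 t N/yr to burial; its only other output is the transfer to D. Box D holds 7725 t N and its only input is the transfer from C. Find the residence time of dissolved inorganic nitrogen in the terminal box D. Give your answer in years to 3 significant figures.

Box A: F(A→B) = (4237 + 363.1) − 1467 = 3133.1 t N/yr.
Box B: F(B→C) = (3133.1 + 1613) − 1536 = 3210.1 t N/yr.
Box C: F(C→D) = (3210.1 + 919.3) − 1574 = 2555.4 t N/yr.
Box D throughput = its input = 2555.4 t N/yr; τ = 7725 / 2555.4 = 3.023 yr.

3.02 yr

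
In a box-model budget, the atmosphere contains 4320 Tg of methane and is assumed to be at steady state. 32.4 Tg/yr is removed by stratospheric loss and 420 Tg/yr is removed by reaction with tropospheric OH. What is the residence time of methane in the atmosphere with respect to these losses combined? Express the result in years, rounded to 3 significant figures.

Total removal = 32.40 + 420.0 = 452.40 Tg/yr.
τ = M / ΣF_out = 4320 / 452.40 = 9.549 yr.

9.55 yr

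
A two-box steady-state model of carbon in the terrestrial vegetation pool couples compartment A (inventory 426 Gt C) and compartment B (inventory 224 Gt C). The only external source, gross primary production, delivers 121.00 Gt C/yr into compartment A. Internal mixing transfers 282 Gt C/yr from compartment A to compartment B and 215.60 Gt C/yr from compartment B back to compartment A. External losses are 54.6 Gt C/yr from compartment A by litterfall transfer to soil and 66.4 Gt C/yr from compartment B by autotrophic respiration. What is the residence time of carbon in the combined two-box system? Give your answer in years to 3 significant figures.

Residence time in the combined system uses the total inventory and the total *external* removal — internal exchanges between the two boxes cancel.
M_total = 426 + 224 = 650.00 Gt C.
ΣF_external_out = 54.6 + 66.4 = 121.00 Gt C/yr.
τ = M_total / ΣF_ext = 650.00 / 121.00 = 5.372 yr.

5.37 yr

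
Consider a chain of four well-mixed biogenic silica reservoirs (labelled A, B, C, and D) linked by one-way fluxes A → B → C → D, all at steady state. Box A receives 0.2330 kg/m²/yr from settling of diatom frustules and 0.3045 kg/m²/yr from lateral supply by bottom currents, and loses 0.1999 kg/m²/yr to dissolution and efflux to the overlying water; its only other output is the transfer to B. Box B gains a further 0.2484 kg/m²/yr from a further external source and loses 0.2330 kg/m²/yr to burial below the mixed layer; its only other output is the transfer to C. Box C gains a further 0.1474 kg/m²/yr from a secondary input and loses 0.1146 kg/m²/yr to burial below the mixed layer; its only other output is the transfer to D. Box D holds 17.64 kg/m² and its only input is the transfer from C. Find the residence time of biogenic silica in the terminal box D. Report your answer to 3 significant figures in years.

Box A: F(A→B) = (0.2330 + 0.3045) − 0.1999 = 0.33760 kg/m²/yr.
Box B: F(B→C) = (0.33760 + 0.2484) − 0.2330 = 0.35300 kg/m²/yr.
Box C: F(C→D) = (0.35300 + 0.1474) − 0.1146 = 0.38580 kg/m²/yr.
Box D throughput = its input = 0.38580 kg/m²/yr; τ = 17.64 / 0.38580 = 45.72 yr.

45.7 yr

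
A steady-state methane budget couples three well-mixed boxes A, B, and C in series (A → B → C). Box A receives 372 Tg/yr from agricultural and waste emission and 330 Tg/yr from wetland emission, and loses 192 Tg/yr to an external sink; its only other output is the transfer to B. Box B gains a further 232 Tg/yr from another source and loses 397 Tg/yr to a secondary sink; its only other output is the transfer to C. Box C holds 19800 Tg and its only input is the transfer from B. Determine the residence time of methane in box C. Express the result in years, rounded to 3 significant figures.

57.4 yr

Box A: F(A→B) = (372 + 330) − 192 = 510.00 Tg/yr.
Box B: F(B→C) = (510.00 + 232) − 397 = 345.00 Tg/yr.
Box C throughput = its input = 345.00 Tg/yr; τ = 19800 / 345.00 = 57.39 yr.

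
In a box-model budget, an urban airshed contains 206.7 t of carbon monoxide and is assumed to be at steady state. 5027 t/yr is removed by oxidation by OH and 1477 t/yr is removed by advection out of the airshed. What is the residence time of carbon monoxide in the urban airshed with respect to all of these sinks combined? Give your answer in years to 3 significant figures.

0.0318 yr

Total removal flux = 5027 + 1477 = 6504.0 t/yr.
τ = M / ΣF_out = 206.7 / 6504.0 = 0.03178 yr.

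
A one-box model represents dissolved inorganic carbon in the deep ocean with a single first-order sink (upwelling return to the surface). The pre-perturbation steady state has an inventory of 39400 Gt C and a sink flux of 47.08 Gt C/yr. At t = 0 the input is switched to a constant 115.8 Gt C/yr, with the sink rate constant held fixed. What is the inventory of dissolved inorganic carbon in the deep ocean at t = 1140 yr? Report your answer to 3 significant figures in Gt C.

τ = M₀/F₀ = 39400/47.08 = 836.9 yr; rate constant k = 1/τ.
New steady state M_∞ = F₁/k = F₁·τ = 115.8 × 836.9 = 96910 Gt C.
M(t) = M_∞ + (M₀ − M_∞)·e^(−t/τ); t/τ = 1140/836.9 = 1.362, so e^(−t/τ) = 0.2561.
M(t) = 96910 − 57510 × 0.2561 = 82182 Gt C.

82200 Gt C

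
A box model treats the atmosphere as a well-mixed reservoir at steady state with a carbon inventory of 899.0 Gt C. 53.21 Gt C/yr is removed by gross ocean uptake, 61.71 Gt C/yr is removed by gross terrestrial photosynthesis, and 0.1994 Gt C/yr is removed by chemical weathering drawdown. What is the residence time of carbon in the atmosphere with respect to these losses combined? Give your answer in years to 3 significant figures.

Total removal = 53.21 + 61.71 + 0.1994 = 115.12 Gt C/yr.
τ = M / ΣF_out = 899.0 / 115.12 = 7.809 yr.

7.81 yr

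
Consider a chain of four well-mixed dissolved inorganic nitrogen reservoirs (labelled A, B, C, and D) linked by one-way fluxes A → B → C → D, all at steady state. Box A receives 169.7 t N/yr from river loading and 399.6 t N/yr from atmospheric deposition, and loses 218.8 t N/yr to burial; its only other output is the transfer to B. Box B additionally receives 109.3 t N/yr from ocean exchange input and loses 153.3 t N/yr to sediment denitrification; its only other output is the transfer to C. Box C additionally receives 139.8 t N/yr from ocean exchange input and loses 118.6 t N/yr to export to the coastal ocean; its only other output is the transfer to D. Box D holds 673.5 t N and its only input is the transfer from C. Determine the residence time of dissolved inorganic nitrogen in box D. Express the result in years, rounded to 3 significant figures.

Box A: F(A→B) = (169.7 + 399.6) − 218.8 = 350.50 t N/yr.
Box B: F(B→C) = (350.50 + 109.3) − 153.3 = 306.50 t N/yr.
Box C: F(C→D) = (306.50 + 139.8) − 118.6 = 327.70 t N/yr.
Box D throughput = its input = 327.70 t N/yr; τ = 673.5 / 327.70 = 2.055 yr.

2.06 yr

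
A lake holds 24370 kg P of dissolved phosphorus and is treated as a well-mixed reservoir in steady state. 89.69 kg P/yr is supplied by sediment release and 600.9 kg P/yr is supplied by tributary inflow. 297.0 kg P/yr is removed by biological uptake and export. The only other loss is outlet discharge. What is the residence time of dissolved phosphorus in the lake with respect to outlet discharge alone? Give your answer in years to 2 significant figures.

62 yr

At steady state ΣF_in = ΣF_out.
ΣF_in = 89.69 + 600.9 = 690.59 kg P/yr.
Outlet discharge flux = ΣF_in − (297.0) = 690.59 − 297.0 = 393.6 kg P/yr.
τ = M / F = 24370 / 393.6 = 61.92 yr.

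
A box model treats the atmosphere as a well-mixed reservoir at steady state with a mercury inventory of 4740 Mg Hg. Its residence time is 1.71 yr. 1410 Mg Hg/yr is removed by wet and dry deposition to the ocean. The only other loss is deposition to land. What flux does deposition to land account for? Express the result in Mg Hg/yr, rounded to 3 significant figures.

Total removal F = M/τ = 4740 / 1.71 = 2772 Mg Hg/yr.
Deposition to land = F − (1410) = 2772 − 1410 = 1362 Mg Hg/yr.

1360 Mg Hg/yr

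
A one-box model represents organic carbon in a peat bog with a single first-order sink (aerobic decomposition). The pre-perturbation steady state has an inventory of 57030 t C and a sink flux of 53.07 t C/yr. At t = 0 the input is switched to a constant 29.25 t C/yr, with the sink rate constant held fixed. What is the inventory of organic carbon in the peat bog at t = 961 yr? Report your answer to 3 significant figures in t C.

The sink rate constant is k = F₀/M₀ = 53.07/57030 = 0.0009306 yr⁻¹.
Solving dM/dt = F₁ − kM with M(0) = M₀ gives M(t) = F₁/k + (M₀ − F₁/k)·e^(−kt).
F₁/k = 29.25/0.0009306 = 31433 t C; kt = 0.0009306 × 961 = 0.8943, e^(−kt) = 0.4089.
M(961) = 31433 + (57030 − 31433) × 0.4089 = 31433 + 10470 = 41900 t C.

41900 t C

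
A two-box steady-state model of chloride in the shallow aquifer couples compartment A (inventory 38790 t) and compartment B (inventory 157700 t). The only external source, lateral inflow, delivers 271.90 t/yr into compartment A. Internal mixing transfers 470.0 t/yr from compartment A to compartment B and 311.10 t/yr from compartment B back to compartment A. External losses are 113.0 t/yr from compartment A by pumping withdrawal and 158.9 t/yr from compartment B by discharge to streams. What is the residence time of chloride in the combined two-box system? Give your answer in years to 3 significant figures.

Treat the two boxes together as one reservoir: the mixing fluxes between them are internal recycling, so τ = ΣM / Σ(external losses).
M_total = 38790 + 157700 = 196490 t.
ΣF_external_out = 113.0 + 158.9 = 271.90 t/yr.
τ = M_total / ΣF_ext = 196490 / 271.90 = 722.7 yr.

723 yr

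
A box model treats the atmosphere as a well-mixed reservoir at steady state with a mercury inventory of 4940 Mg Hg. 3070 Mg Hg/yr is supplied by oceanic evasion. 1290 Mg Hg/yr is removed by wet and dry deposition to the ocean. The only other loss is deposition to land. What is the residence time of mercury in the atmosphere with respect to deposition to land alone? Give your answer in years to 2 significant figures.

At steady state ΣF_in = ΣF_out.
ΣF_in = 3070.0 Mg Hg/yr.
Deposition to land flux = ΣF_in − (1290) = 3070.0 − 1290 = 1780 Mg Hg/yr.
τ = M / F = 4940 / 1780 = 2.775 yr.

2.8 yr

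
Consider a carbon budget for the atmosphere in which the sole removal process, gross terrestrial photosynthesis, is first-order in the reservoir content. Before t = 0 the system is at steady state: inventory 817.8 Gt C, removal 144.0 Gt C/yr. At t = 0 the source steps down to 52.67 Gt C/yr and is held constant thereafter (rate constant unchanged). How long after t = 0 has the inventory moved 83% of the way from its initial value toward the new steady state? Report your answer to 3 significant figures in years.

τ = M₀/F₀ = 817.8/144.0 = 5.679 yr.
The remaining gap fraction is e^(−t/τ); 83% covered ⇒ e^(−t/τ) = 0.170.
t = −τ ln(0.170) = 5.679 × 1.772 = 10.06 yr.

10.1 yr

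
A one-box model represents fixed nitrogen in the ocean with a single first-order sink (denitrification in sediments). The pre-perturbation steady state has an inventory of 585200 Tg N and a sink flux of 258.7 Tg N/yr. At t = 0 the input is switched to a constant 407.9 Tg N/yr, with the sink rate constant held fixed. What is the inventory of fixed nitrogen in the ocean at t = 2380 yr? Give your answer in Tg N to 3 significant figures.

The sink rate constant is k = F₀/M₀ = 258.7/585200 = 0.0004421 yr⁻¹.
Solving dM/dt = F₁ − kM with M(0) = M₀ gives M(t) = F₁/k + (M₀ − F₁/k)·e^(−kt).
F₁/k = 407.9/0.0004421 = 922700 Tg N; kt = 0.0004421 × 2380 = 1.052, e^(−kt) = 0.3492.
M(2380) = 922700 + (585200 − 922700) × 0.3492 = 922700 − 117900 = 804850 Tg N.

805000 Tg N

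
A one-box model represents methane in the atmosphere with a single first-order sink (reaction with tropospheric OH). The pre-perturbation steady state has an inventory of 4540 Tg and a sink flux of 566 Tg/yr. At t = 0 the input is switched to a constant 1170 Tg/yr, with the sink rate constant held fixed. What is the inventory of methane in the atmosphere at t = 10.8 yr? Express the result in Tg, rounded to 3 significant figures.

Residence time τ = M₀/F₀ = 8.021 yr. The eventual steady state is M_∞ = M₀·(F₁/F₀) = 4540 × 1170/566 = 9384.8 Tg.
The anomaly ΔM(t) = M(t) − M_∞ decays as ΔM₀·e^(−t/τ) with ΔM₀ = 4540 − 9384.8 = −4845 Tg.
At t = 10.8 yr, e^(−t/τ) = e^(−1.346) = 0.2602, so ΔM = −1260 Tg and M = 9384.8 − 1260 = 8124.3 Tg.

8120 Tg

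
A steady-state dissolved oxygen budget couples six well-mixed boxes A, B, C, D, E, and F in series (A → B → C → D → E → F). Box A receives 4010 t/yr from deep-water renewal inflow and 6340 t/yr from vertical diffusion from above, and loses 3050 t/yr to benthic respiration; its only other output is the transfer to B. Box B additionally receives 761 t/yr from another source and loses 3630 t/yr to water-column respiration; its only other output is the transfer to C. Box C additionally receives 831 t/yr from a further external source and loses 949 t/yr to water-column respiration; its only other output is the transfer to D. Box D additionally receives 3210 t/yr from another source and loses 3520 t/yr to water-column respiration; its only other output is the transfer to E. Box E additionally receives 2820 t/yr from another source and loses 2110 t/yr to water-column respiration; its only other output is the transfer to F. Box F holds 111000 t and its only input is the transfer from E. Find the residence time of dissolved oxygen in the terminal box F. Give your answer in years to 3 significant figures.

23.6 yr

Box A: F(A→B) = (4010 + 6340) − 3050 = 7300.0 t/yr.
Box B: F(B→C) = (7300.0 + 761) − 3630 = 4431.0 t/yr.
Box C: F(C→D) = (4431.0 + 831) − 949 = 4313.0 t/yr.
Box D: F(D→E) = (4313.0 + 3210) − 3520 = 4003.0 t/yr.
Box E: F(E→F) = (4003.0 + 2820) − 2110 = 4713.0 t/yr.
Box F throughput = its input = 4713.0 t/yr; τ = 111000 / 4713.0 = 23.55 yr.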